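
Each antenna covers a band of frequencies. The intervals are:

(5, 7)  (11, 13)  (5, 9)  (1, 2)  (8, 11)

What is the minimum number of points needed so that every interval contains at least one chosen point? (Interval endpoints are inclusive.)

By right end: [1,2]  [5,7]  [5,9]  [8,11]  [11,13]
[1,2] uncovered → point at 2; [5,7] uncovered → point at 7; [8,11] uncovered → point at 11.
Points: 2, 7, 11 (3 total).

3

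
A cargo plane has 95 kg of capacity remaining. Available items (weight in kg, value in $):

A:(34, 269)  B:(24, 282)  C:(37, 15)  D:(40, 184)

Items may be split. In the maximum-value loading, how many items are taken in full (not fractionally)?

Order: B (282/24=11.75) > A (269/34=7.91) > D (184/40=4.60) > C (15/37=0.41)
Fill: take B (24 @ 282) → take A (34 @ 269) → take 37/40 of D → 170.20; 95/95 used.
2 item(s) taken whole; one partial (take 37/40 of D).

2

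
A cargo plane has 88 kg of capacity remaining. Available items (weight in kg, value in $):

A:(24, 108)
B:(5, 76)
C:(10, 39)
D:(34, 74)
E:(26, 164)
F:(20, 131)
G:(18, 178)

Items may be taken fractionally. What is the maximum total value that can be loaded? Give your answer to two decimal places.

634.50

Order: B (76/5=15.20) > G (178/18=9.89) > F (131/20=6.55) > E (164/26=6.31) > A (108/24=4.50) > C (39/10=3.90) > D (74/34=2.18)
Fill: take B (5 @ 76) → take G (18 @ 178) → take F (20 @ 131) → take E (26 @ 164) → take 19/24 of A → 85.50; 88/88 used.
Total value = 634.50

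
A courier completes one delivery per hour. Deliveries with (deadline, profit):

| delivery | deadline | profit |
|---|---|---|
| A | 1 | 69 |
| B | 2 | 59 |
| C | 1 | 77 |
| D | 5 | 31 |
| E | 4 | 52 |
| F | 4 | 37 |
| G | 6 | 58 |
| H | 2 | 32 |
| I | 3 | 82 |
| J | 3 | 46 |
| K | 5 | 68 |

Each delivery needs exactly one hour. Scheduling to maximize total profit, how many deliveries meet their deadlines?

Take jobs in profit order; each goes to the latest open slot no later than its deadline.
By profit: I(d3,82), C(d1,77), A(d1,69), K(d5,68), B(d2,59), G(d6,58), E(d4,52), J(d3,46), F(d4,37), H(d2,32), D(d5,31)
I→slot 3; C→slot 1; A skipped; K→slot 5; B→slot 2; G→slot 6; E→slot 4; J skipped; F skipped; H skipped; D skipped.
6 of 11 scheduled.

6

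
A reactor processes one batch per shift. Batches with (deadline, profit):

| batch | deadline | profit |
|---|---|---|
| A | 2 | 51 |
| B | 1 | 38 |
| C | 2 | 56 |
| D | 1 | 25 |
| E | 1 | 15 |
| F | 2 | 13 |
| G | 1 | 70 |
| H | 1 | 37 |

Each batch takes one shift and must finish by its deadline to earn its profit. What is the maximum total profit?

Sort by profit descending; place each in the latest free slot ≤ its deadline.
By profit: G(d1,70), C(d2,56), A(d2,51), B(d1,38), H(d1,37), D(d1,25), E(d1,15), F(d2,13)
G→slot 1; C→slot 2; A skipped; B skipped; H skipped; D skipped; E skipped; F skipped.
Profit = 70 + 56 = 126

126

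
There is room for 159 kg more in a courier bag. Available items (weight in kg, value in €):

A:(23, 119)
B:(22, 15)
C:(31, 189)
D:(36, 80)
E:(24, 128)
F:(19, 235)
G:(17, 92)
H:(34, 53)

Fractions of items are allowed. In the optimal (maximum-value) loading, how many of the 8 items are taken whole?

6

Order: F (235/19=12.37) > C (189/31=6.10) > G (92/17=5.41) > E (128/24=5.33) > A (119/23=5.17) > D (80/36=2.22) > H (53/34=1.56) > B (15/22=0.68)
Fill: take F (19 @ 235) → take C (31 @ 189) → take G (17 @ 92) → take E (24 @ 128) → take A (23 @ 119) → take D (36 @ 80) → take 9/34 of H → 14.03; 159/159 used.
6 item(s) taken whole; one partial (take 9/34 of H).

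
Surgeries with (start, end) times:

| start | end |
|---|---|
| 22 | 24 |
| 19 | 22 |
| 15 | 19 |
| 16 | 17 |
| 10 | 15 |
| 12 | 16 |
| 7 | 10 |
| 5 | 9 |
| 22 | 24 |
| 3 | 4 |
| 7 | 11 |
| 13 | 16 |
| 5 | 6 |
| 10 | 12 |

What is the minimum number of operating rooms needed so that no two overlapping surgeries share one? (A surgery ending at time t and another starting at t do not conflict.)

Events (time:±→running): 3:+→1 4:-→0 5:+→1 5:+→2 6:-→1 7:+→2 7:+→3 … peak 3.

3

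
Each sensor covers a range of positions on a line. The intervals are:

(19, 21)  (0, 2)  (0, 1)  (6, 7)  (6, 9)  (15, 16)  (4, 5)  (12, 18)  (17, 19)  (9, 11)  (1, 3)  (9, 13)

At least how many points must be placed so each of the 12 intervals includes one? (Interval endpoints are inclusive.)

6

Process intervals by earliest right end; each time one isn't hit yet, stab at its right endpoint.
By right end: [0,1]  [0,2]  [1,3]  [4,5]  [6,7]  [6,9]  [9,11]  [9,13]  [15,16]  [12,18]  [17,19]  [19,21]
[0,1] uncovered → point at 1; [4,5] uncovered → point at 5; [6,7] uncovered → point at 7; [9,11] uncovered → point at 11; [15,16] uncovered → point at 16; [17,19] uncovered → point at 19.
Points: 1, 5, 7, 11, 16, 19 (6 total).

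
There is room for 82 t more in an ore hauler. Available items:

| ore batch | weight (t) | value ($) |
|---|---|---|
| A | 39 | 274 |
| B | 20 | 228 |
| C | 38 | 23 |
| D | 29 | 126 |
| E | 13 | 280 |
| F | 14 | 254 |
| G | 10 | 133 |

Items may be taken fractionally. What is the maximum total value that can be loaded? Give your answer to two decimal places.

1070.64

Ratios (sorted): E 21.54, F 18.14, G 13.30, B 11.40, A 7.03, D 4.34, C 0.61
take E (13 @ 280); take F (14 @ 254); take G (10 @ 133); take B (20 @ 228); take 25/39 of A → 175.64. Capacity used 82/82.
Total value = 1070.64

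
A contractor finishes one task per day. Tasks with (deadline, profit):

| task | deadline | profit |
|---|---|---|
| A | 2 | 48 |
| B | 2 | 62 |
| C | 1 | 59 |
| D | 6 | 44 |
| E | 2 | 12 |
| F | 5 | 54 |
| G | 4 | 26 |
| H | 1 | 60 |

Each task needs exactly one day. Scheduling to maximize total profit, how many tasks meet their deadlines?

5

Profit order: B=62 H=60 C=59 F=54 A=48 D=44 G=26 E=12
Assign: B→slot 2, H→slot 1, C skipped, F→slot 5, A skipped, D→slot 6, G→slot 4, E skipped.
Slots: [1:H] [2:B] [4:G] [5:F] [6:D]
5 of 8 scheduled.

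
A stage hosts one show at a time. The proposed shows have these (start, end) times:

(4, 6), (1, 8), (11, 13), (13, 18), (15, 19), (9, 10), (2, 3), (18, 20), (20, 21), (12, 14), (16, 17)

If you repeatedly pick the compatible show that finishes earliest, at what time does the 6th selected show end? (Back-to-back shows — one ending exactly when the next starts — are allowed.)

20

Greedy by earliest finish: after sorting by end time, pick each interval compatible with the last pick.
Sorted by end: (2,3)  (4,6)  (1,8)  (9,10)  (11,13)  (12,14)  (16,17)  (13,18)  (15,19)  (18,20)  (20,21)
take (2,3); take (4,6); take (9,10); take (11,13); take (16,17); skip (15,19); take (18,20); take (20,21).
Selected: (2,3) (4,6) (9,10) (11,13) (16,17) (18,20) (20,21)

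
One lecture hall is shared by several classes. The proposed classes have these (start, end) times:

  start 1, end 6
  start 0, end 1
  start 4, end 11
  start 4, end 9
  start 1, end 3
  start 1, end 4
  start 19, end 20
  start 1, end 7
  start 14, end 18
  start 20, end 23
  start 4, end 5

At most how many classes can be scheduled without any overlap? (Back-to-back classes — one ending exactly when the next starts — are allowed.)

6

Sorted by end: (0,1)  (1,3)  (1,4)  (4,5)  (1,6)  (1,7)  (4,9)  (4,11)  (14,18)  (19,20)  (20,23)
take (0,1); take (1,3); take (4,5); skip (1,6); take (14,18); take (19,20); take (20,23).
Selected 6 classes.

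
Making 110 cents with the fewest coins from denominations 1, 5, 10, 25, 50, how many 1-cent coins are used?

0

Greedy: take as many of the largest coin as possible, then repeat with the remainder.
110 − 2×50→10 − 1×10→0
Count of 1: 0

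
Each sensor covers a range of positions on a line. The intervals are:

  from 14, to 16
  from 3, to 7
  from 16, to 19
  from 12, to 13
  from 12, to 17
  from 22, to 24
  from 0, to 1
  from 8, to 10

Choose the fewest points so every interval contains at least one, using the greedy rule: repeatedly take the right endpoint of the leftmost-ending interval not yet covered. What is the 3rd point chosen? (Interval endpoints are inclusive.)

10

By right end: [0,1]  [3,7]  [8,10]  [12,13]  [14,16]  [12,17]  [16,19]  [22,24]
[0,1] uncovered → point at 1; [3,7] uncovered → point at 7; [8,10] uncovered → point at 10; [12,13] uncovered → point at 13; [14,16] uncovered → point at 16; [22,24] uncovered → point at 24.
Points: 1, 7, 10, 13, 16, 24 (6 total).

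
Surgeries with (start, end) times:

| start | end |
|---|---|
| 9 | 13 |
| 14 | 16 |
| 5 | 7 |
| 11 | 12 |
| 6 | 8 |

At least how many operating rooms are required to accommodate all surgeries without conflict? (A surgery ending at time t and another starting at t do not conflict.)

starts: [5, 6, 9, 11, 14]
ends:   [7, 8, 12, 13, 16]
s5→1 s6→2  — peak 2.

2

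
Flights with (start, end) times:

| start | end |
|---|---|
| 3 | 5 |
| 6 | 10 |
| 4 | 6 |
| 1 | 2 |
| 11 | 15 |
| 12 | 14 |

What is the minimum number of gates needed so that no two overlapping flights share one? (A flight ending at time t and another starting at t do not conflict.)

2

The answer is the maximum number of intervals overlapping at any instant.
starts: [1, 3, 4, 6, 11, 12]
ends:   [2, 5, 6, 10, 14, 15]
s1→1 e2→0 s3→1 s4→2  — peak 2.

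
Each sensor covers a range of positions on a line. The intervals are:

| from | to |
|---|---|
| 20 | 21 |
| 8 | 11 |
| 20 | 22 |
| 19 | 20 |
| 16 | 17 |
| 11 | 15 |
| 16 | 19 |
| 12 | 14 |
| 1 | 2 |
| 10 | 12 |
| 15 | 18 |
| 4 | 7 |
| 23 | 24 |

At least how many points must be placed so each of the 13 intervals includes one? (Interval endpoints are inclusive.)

Process intervals by earliest right end; each time one isn't hit yet, stab at its right endpoint.
Sorted: [1,2] [4,7] [8,11] [10,12] [12,14] [11,15] [16,17] [15,18] [16,19] [19,20] [20,21] [20,22] [23,24]
{[1,2]} hit by 2; {[4,7]} hit by 7; {[8,11],[10,12]} hit by 11; {[12,14],[11,15]} hit by 14; {[16,17],[15,18],[16,19]} hit by 17; {[19,20],[20,21],[20,22]} hit by 20; {[23,24]} hit by 24.
Points: 2, 7, 11, 14, 17, 20, 24 (7 total).

7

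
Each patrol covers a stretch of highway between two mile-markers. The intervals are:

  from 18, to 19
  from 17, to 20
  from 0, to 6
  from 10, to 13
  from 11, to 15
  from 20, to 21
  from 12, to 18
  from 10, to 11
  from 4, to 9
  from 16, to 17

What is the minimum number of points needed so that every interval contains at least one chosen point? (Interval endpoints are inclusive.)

Sorted: [0,6] [4,9] [10,11] [10,13] [11,15] [16,17] [12,18] [18,19] [17,20] [20,21]
{[0,6],[4,9]} hit by 6; {[10,11],[10,13],[11,15]} hit by 11; {[16,17],[12,18]} hit by 17; {[18,19],[17,20]} hit by 19; {[20,21]} hit by 21.
Points: 6, 11, 17, 19, 21 (5 total).

5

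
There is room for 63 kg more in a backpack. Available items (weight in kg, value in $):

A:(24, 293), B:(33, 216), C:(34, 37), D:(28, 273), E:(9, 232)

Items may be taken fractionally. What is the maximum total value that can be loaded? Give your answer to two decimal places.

Sort by value per unit weight and fill in that order.
Ratios (sorted): E 25.78, A 12.21, D 9.75, B 6.55, C 1.09
take E (9 @ 232); take A (24 @ 293); take D (28 @ 273); take 2/33 of B → 13.09. Capacity used 63/63.
Total value = 811.09

811.09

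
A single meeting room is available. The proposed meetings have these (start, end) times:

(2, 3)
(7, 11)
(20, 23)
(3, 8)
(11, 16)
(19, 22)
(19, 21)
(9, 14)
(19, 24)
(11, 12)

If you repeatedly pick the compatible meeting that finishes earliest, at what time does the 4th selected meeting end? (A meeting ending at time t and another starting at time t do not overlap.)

Greedy by earliest finish: after sorting by end time, pick each interval compatible with the last pick.
By end time: (2,3), (3,8), (7,11), (11,12), (9,14), (11,16), (19,21), (19,22), (20,23), (19,24).
Pick (2,3); next start ≥ 3 → (3,8); next start ≥ 8 → (11,12); next start ≥ 12 → (19,21).
Selected: (2,3) (3,8) (11,12) (19,21)

21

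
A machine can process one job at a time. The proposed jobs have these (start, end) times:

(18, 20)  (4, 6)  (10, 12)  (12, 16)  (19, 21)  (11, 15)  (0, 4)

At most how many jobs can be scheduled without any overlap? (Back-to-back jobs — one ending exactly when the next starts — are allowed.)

Sorted by end: (0,4)  (4,6)  (10,12)  (11,15)  (12,16)  (18,20)  (19,21)
take (0,4); take (4,6); take (10,12); take (12,16); take (18,20); skip (19,21).
Selected 5 jobs.

5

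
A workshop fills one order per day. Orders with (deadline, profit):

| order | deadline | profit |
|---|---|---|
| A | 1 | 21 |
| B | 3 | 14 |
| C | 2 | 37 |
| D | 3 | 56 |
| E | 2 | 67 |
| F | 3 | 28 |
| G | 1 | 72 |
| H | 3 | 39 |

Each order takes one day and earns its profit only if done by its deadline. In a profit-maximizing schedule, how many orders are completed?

3

Profit order: G=72 E=67 D=56 H=39 C=37 F=28 A=21 B=14
Assign: G→slot 1, E→slot 2, D→slot 3, H skipped, C skipped, F skipped, A skipped, B skipped.
Slots: [1:G] [2:E] [3:D]
3 of 8 scheduled.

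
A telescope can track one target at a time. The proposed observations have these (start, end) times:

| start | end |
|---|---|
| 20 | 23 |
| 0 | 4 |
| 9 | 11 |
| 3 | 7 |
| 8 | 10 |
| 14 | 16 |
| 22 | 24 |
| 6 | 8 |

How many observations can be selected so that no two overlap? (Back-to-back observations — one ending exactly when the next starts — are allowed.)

Greedy by earliest finish: after sorting by end time, pick each interval compatible with the last pick.
By end time: (0,4), (3,7), (6,8), (8,10), (9,11), (14,16), (20,23), (22,24).
Pick (0,4); next start ≥ 4 → (6,8); next start ≥ 8 → (8,10); next start ≥ 10 → (14,16); next start ≥ 16 → (20,23).
Selected 5 observations.

5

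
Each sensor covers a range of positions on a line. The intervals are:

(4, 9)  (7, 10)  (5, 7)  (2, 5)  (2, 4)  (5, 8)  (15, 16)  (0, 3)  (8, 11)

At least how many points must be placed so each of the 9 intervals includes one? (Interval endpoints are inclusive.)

4

Process intervals by earliest right end; each time one isn't hit yet, stab at its right endpoint.
By right end: [0,3]  [2,4]  [2,5]  [5,7]  [5,8]  [4,9]  [7,10]  [8,11]  [15,16]
[0,3] uncovered → point at 3; [5,7] uncovered → point at 7; [8,11] uncovered → point at 11; [15,16] uncovered → point at 16.
Points: 3, 7, 11, 16 (4 total).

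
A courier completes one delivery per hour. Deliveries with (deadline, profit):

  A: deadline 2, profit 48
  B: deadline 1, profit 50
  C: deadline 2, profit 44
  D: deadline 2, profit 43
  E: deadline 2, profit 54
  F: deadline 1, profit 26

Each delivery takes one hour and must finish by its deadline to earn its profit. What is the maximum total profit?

Sort by profit descending; place each in the latest free slot ≤ its deadline.
By profit: E(d2,54), B(d1,50), A(d2,48), C(d2,44), D(d2,43), F(d1,26)
E→slot 2; B→slot 1; A skipped; C skipped; D skipped; F skipped.
Profit = 50 + 54 = 104

104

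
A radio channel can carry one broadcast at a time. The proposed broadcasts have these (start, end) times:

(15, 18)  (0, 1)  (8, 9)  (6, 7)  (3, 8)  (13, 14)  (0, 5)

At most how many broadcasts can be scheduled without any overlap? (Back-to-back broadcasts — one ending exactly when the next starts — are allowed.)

Order by finish time; keep every interval that doesn't clash with the previous kept one.
Sorted by end: (0,1)  (0,5)  (6,7)  (3,8)  (8,9)  (13,14)  (15,18)
take (0,1); take (6,7); take (8,9); take (13,14); take (15,18).
Selected 5 broadcasts.

5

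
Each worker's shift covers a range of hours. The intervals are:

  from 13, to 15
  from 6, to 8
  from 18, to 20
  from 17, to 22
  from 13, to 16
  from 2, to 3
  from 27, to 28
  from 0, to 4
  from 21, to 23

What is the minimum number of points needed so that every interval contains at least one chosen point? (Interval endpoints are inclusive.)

6

Sorted: [2,3] [0,4] [6,8] [13,15] [13,16] [18,20] [17,22] [21,23] [27,28]
{[2,3],[0,4]} hit by 3; {[6,8]} hit by 8; {[13,15],[13,16]} hit by 15; {[18,20],[17,22]} hit by 20; {[21,23]} hit by 23; {[27,28]} hit by 28.
Points: 3, 8, 15, 20, 23, 28 (6 total).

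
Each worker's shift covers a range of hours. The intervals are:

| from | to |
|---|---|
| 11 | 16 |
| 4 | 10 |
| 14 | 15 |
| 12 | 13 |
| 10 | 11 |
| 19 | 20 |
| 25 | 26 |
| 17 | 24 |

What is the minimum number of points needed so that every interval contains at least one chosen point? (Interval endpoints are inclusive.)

5

Process intervals by earliest right end; each time one isn't hit yet, stab at its right endpoint.
By right end: [4,10]  [10,11]  [12,13]  [14,15]  [11,16]  [19,20]  [17,24]  [25,26]
[4,10] uncovered → point at 10; [12,13] uncovered → point at 13; [14,15] uncovered → point at 15; [19,20] uncovered → point at 20; [25,26] uncovered → point at 26.
Points: 10, 13, 15, 20, 26 (5 total).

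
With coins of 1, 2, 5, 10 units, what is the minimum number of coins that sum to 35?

Use the largest denomination that fits, subtract, and repeat.
35 − 3×10→5 − 1×5→0
Total coins = 3 + 1 = 4

4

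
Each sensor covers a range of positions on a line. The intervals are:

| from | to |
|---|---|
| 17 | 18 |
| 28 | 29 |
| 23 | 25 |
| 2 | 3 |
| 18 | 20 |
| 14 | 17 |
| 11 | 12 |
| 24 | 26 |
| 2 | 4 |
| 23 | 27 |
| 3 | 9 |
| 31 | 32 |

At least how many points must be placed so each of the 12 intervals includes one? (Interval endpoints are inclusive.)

Sort by right endpoint; whenever an interval is uncovered, place a point at its right end.
Sorted: [2,3] [2,4] [3,9] [11,12] [14,17] [17,18] [18,20] [23,25] [24,26] [23,27] [28,29] [31,32]
{[2,3],[2,4],[3,9]} hit by 3; {[11,12]} hit by 12; {[14,17],[17,18]} hit by 17; {[18,20]} hit by 20; {[23,25],[24,26],[23,27]} hit by 25; {[28,29]} hit by 29; {[31,32]} hit by 32.
Points: 3, 12, 17, 20, 25, 29, 32 (7 total).

7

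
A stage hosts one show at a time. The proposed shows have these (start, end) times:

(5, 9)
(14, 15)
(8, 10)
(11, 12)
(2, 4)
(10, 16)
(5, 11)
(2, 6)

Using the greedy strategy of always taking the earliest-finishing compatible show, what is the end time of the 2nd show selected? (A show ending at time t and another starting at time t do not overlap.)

Sort by end time and greedily take each interval whose start is ≥ the last chosen end.
Sorted by end: (2,4)  (2,6)  (5,9)  (8,10)  (5,11)  (11,12)  (14,15)  (10,16)
take (2,4); take (5,9); skip (5,11); take (11,12); take (14,15); skip (10,16).
Selected: (2,4) (5,9) (11,12) (14,15)

9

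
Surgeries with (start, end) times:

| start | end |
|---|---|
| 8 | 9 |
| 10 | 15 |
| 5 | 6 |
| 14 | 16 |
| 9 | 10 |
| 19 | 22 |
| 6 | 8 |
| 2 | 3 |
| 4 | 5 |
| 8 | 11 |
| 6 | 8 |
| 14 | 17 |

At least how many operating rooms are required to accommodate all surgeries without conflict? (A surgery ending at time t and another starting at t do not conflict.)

starts: [2, 4, 5, 6, 6, 8, 8, 9, 10, 14, 14, 19]
ends:   [3, 5, 6, 8, 8, 9, 10, 11, 15, 16, 17, 22]
s2→1 e3→0 s4→1 e5→0 s5→1 e6→0 s6→1 s6→2 e8→1 e8→0 s8→1 s8→2 e9→1 s9→2 e10→1 s10→2 e11→1 s14→2 s14→3  — peak 3.

3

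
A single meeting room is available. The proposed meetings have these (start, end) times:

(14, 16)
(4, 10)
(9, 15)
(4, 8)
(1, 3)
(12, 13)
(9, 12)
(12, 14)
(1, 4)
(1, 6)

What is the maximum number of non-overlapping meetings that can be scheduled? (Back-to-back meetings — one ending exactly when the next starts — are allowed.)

5

Order by finish time; keep every interval that doesn't clash with the previous kept one.
Sorted by end: (1,3)  (1,4)  (1,6)  (4,8)  (4,10)  (9,12)  (12,13)  (12,14)  (9,15)  (14,16)
take (1,3); take (4,8); take (9,12); take (12,13); skip (9,15); take (14,16).
Selected 5 meetings.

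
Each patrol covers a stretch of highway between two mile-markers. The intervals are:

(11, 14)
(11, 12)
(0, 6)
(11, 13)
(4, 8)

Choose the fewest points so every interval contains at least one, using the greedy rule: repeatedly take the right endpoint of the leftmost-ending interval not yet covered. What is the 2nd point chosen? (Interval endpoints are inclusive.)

Process intervals by earliest right end; each time one isn't hit yet, stab at its right endpoint.
Sorted: [0,6] [4,8] [11,12] [11,13] [11,14]
{[0,6],[4,8]} hit by 6; {[11,12],[11,13],[11,14]} hit by 12.
Points: 6, 12 (2 total).

12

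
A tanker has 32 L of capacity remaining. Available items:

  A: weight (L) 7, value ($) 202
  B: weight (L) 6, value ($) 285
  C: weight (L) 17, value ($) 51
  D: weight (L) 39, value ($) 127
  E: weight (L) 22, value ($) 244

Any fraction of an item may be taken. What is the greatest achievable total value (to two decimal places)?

Order: B (285/6=47.50) > A (202/7=28.86) > E (244/22=11.09) > D (127/39=3.26) > C (51/17=3.00)
Fill: take B (6 @ 285) → take A (7 @ 202) → take 19/22 of E → 210.73; 32/32 used.
Total value = 697.73

697.73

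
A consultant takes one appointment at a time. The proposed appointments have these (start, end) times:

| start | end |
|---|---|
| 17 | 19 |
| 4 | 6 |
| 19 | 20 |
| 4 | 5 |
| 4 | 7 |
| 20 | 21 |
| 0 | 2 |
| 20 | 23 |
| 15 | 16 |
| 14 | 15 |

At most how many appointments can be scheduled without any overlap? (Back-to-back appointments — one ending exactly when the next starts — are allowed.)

7

Sorted by end: (0,2)  (4,5)  (4,6)  (4,7)  (14,15)  (15,16)  (17,19)  (19,20)  (20,21)  (20,23)
take (0,2); take (4,5); skip (4,7); take (14,15); take (15,16); take (17,19); take (19,20); take (20,21).
Selected 7 appointments.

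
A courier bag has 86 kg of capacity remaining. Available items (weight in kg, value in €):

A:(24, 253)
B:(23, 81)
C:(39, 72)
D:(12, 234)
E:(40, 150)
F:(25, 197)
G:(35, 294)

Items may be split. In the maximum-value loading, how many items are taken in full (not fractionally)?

Sort by value per unit weight and fill in that order.
Ratios (sorted): D 19.50, A 10.54, G 8.40, F 7.88, E 3.75, B 3.52, C 1.85
take D (12 @ 234); take A (24 @ 253); take G (35 @ 294); take 15/25 of F → 118.20. Capacity used 86/86.
3 item(s) taken whole; one partial (take 15/25 of F).

3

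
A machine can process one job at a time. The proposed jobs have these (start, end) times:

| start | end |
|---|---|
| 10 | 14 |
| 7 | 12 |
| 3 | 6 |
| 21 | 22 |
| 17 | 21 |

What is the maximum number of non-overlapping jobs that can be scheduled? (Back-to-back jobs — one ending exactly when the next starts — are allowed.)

4

Sort by end time and greedily take each interval whose start is ≥ the last chosen end.
By end time: (3,6), (7,12), (10,14), (17,21), (21,22).
Pick (3,6); next start ≥ 6 → (7,12); next start ≥ 12 → (17,21); next start ≥ 21 → (21,22).
Selected 4 jobs.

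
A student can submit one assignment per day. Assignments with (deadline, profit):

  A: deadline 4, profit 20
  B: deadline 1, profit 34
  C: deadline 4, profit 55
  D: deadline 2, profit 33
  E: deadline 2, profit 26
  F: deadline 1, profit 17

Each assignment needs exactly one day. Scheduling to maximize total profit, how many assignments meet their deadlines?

4

Take jobs in profit order; each goes to the latest open slot no later than its deadline.
By profit: C(d4,55), B(d1,34), D(d2,33), E(d2,26), A(d4,20), F(d1,17)
C→slot 4; B→slot 1; D→slot 2; E skipped; A→slot 3; F skipped.
4 of 6 scheduled.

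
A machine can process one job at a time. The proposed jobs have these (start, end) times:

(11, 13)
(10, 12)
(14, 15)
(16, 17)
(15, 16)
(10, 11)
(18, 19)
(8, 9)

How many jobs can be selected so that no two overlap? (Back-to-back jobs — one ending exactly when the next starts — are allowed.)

Greedy by earliest finish: after sorting by end time, pick each interval compatible with the last pick.
By end time: (8,9), (10,11), (10,12), (11,13), (14,15), (15,16), (16,17), (18,19).
Pick (8,9); next start ≥ 9 → (10,11); next start ≥ 11 → (11,13); next start ≥ 13 → (14,15); next start ≥ 15 → (15,16); next start ≥ 16 → (16,17); next start ≥ 17 → (18,19).
Selected 7 jobs.

7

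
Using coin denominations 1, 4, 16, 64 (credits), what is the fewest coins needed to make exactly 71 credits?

71 − 1×64→7 − 1×4→3 − 3×1→0
Total coins = 1 + 1 + 3 = 5

5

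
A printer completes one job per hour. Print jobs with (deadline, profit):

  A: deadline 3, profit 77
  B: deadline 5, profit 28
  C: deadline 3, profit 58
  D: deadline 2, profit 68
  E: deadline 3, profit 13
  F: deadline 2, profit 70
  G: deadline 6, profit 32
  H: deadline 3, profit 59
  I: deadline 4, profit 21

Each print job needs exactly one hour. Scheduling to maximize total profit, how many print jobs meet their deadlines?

6

Take jobs in profit order; each goes to the latest open slot no later than its deadline.
Profit order: A=77 F=70 D=68 H=59 C=58 G=32 B=28 I=21 E=13
Assign: A→slot 3, F→slot 2, D→slot 1, H skipped, C skipped, G→slot 6, B→slot 5, I→slot 4, E skipped.
Slots: [1:D] [2:F] [3:A] [4:I] [5:B] [6:G]
6 of 9 scheduled.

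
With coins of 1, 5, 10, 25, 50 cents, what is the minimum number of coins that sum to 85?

85 = 1×50 + 1×25 + 1×10
Total coins = 1 + 1 + 1 = 3

3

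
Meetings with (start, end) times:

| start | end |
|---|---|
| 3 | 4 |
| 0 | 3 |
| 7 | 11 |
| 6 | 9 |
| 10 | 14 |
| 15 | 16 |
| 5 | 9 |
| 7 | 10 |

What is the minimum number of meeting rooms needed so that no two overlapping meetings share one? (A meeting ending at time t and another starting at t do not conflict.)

4

Count concurrent intervals with a sweep; the peak is the room count.
Events (time:±→running): 0:+→1 3:-→0 3:+→1 4:-→0 5:+→1 6:+→2 7:+→3 7:+→4 … peak 4.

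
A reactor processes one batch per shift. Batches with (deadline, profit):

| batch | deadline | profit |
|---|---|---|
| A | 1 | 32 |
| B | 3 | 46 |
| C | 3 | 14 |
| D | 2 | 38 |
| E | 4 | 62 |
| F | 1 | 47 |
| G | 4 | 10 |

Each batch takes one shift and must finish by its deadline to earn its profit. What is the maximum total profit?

193

Sort by profit descending; place each in the latest free slot ≤ its deadline.
By profit: E(d4,62), F(d1,47), B(d3,46), D(d2,38), A(d1,32), C(d3,14), G(d4,10)
E→slot 4; F→slot 1; B→slot 3; D→slot 2; A skipped; C skipped; G skipped.
Profit = 47 + 38 + 46 + 62 = 193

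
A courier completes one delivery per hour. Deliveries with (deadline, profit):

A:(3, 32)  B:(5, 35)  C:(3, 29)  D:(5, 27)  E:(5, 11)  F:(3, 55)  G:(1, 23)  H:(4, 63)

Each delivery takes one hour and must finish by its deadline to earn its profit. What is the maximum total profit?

214

Sort by profit descending; place each in the latest free slot ≤ its deadline.
By profit: H(d4,63), F(d3,55), B(d5,35), A(d3,32), C(d3,29), D(d5,27), G(d1,23), E(d5,11)
H→slot 4; F→slot 3; B→slot 5; A→slot 2; C→slot 1; D skipped; G skipped; E skipped.
Profit = 29 + 32 + 55 + 63 + 35 = 214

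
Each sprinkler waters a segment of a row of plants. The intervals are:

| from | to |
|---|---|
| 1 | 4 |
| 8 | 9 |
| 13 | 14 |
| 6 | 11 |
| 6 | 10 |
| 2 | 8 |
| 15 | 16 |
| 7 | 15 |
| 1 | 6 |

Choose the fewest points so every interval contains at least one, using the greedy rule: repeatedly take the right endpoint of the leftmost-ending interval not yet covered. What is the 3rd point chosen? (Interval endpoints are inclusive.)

By right end: [1,4]  [1,6]  [2,8]  [8,9]  [6,10]  [6,11]  [13,14]  [7,15]  [15,16]
[1,4] uncovered → point at 4; [8,9] uncovered → point at 9; [13,14] uncovered → point at 14; [15,16] uncovered → point at 16.
Points: 4, 9, 14, 16 (4 total).

14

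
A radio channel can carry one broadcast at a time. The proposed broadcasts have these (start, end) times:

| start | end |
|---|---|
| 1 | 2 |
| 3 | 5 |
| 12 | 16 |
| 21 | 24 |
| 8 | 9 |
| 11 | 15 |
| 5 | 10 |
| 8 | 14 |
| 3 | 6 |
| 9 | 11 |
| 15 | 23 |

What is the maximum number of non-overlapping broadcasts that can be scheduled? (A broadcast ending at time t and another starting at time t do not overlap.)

6

Sorted by end: (1,2)  (3,5)  (3,6)  (8,9)  (5,10)  (9,11)  (8,14)  (11,15)  (12,16)  (15,23)  (21,24)
take (1,2); take (3,5); take (8,9); skip (5,10); take (9,11); take (11,15); skip (12,16); take (15,23).
Selected 6 broadcasts.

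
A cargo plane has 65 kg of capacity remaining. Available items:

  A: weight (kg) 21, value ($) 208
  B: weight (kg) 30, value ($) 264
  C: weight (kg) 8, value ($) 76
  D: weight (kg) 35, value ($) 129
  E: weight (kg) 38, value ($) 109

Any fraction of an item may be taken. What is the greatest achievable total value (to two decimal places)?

Ratios (sorted): A 9.90, C 9.50, B 8.80, D 3.69, E 2.87
take A (21 @ 208); take C (8 @ 76); take B (30 @ 264); take 6/35 of D → 22.11. Capacity used 65/65.
Total value = 570.11

570.11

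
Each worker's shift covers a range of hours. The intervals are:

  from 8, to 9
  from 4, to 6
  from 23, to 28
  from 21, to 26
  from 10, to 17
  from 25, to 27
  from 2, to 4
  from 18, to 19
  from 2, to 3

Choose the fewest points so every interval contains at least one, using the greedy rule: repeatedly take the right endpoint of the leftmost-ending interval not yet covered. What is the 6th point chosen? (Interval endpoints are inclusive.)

26

Sort by right endpoint; whenever an interval is uncovered, place a point at its right end.
Sorted: [2,3] [2,4] [4,6] [8,9] [10,17] [18,19] [21,26] [25,27] [23,28]
{[2,3],[2,4]} hit by 3; {[4,6]} hit by 6; {[8,9]} hit by 9; {[10,17]} hit by 17; {[18,19]} hit by 19; {[21,26],[25,27],[23,28]} hit by 26.
Points: 3, 6, 9, 17, 19, 26 (6 total).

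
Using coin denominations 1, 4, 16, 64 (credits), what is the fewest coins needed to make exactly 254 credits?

254 = 3×64 + 3×16 + 3×4 + 2×1
Total coins = 3 + 3 + 3 + 2 = 11

11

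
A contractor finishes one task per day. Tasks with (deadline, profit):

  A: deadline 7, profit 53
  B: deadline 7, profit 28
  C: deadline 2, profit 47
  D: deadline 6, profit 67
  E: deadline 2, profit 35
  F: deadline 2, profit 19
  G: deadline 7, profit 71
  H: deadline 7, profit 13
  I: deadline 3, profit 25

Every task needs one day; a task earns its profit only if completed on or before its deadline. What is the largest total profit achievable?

By profit: G(d7,71), D(d6,67), A(d7,53), C(d2,47), E(d2,35), B(d7,28), I(d3,25), F(d2,19), H(d7,13)
G→slot 7; D→slot 6; A→slot 5; C→slot 2; E→slot 1; B→slot 4; I→slot 3; F skipped; H skipped.
Profit = 35 + 47 + 25 + 28 + 53 + 67 + 71 = 326

326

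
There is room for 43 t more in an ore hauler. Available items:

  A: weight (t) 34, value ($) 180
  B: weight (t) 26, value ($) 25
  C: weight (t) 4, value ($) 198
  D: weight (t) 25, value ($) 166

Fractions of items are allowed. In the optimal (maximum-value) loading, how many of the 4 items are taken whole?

2

Order: C (198/4=49.50) > D (166/25=6.64) > A (180/34=5.29) > B (25/26=0.96)
Fill: take C (4 @ 198) → take D (25 @ 166) → take 14/34 of A → 74.12; 43/43 used.
2 item(s) taken whole; one partial (take 14/34 of A).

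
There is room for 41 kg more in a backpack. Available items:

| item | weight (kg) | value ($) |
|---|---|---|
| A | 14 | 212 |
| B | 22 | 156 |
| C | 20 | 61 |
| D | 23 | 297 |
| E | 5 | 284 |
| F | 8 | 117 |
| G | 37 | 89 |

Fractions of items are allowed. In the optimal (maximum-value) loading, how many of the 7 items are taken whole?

3

Order: E (284/5=56.80) > A (212/14=15.14) > F (117/8=14.62) > D (297/23=12.91) > B (156/22=7.09) > C (61/20=3.05) > G (89/37=2.41)
Fill: take E (5 @ 284) → take A (14 @ 212) → take F (8 @ 117) → take 14/23 of D → 180.78; 41/41 used.
3 item(s) taken whole; one partial (take 14/23 of D).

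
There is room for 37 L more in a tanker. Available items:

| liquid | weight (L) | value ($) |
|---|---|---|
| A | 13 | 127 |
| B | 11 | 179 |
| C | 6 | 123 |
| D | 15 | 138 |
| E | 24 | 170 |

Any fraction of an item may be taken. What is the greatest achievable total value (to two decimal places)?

493.40

Sort by value per unit weight and fill in that order.
Ratios (sorted): C 20.50, B 16.27, A 9.77, D 9.20, E 7.08
take C (6 @ 123); take B (11 @ 179); take A (13 @ 127); take 7/15 of D → 64.40. Capacity used 37/37.
Total value = 493.40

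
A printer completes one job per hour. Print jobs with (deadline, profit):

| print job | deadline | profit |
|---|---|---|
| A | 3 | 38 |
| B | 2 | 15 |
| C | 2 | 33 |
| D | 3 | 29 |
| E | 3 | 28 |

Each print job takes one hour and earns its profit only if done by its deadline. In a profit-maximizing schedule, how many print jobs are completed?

3

Profit order: A=38 C=33 D=29 E=28 B=15
Assign: A→slot 3, C→slot 2, D→slot 1, E skipped, B skipped.
Slots: [1:D] [2:C] [3:A]
3 of 5 scheduled.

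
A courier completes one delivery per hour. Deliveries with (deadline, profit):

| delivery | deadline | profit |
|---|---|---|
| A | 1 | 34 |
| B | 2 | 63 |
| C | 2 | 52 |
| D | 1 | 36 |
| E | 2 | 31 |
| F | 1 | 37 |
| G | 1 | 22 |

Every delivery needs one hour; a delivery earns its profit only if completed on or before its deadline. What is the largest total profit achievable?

By profit: B(d2,63), C(d2,52), F(d1,37), D(d1,36), A(d1,34), E(d2,31), G(d1,22)
B→slot 2; C→slot 1; F skipped; D skipped; A skipped; E skipped; G skipped.
Profit = 52 + 63 = 115

115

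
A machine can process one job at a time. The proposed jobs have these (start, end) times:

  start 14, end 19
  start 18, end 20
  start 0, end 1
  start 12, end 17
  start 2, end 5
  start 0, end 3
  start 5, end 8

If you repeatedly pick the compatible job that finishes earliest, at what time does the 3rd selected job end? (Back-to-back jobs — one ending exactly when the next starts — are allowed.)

Sorted by end: (0,1)  (0,3)  (2,5)  (5,8)  (12,17)  (14,19)  (18,20)
take (0,1); take (2,5); take (5,8); take (12,17); take (18,20).
Selected: (0,1) (2,5) (5,8) (12,17) (18,20)

8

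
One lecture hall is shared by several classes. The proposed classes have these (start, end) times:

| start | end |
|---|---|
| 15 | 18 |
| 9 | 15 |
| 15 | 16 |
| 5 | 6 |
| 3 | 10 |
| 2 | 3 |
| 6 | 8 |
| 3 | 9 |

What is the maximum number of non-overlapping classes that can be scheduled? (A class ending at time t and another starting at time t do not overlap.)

5

Sort by end time and greedily take each interval whose start is ≥ the last chosen end.
By end time: (2,3), (5,6), (6,8), (3,9), (3,10), (9,15), (15,16), (15,18).
Pick (2,3); next start ≥ 3 → (5,6); next start ≥ 6 → (6,8); next start ≥ 8 → (9,15); next start ≥ 15 → (15,16).
Selected 5 classes.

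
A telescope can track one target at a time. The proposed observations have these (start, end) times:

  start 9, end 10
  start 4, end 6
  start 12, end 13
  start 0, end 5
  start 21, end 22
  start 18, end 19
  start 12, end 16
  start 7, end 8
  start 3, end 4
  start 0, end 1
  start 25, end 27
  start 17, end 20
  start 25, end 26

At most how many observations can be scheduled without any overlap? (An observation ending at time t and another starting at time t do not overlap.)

Sorted by end: (0,1)  (3,4)  (0,5)  (4,6)  (7,8)  (9,10)  (12,13)  (12,16)  (18,19)  (17,20)  (21,22)  (25,26)  (25,27)
take (0,1); take (3,4); take (4,6); take (7,8); take (9,10); take (12,13); skip (12,16); take (18,19); take (21,22); take (25,26).
Selected 9 observations.

9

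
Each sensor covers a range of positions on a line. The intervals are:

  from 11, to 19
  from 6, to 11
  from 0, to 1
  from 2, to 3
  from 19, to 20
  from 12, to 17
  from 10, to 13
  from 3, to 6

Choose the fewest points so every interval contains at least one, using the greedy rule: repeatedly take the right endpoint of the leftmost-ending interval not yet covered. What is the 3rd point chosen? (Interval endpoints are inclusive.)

Process intervals by earliest right end; each time one isn't hit yet, stab at its right endpoint.
Sorted: [0,1] [2,3] [3,6] [6,11] [10,13] [12,17] [11,19] [19,20]
{[0,1]} hit by 1; {[2,3],[3,6]} hit by 3; {[6,11],[10,13]} hit by 11; {[12,17],[11,19]} hit by 17; {[19,20]} hit by 20.
Points: 1, 3, 11, 17, 20 (5 total).

11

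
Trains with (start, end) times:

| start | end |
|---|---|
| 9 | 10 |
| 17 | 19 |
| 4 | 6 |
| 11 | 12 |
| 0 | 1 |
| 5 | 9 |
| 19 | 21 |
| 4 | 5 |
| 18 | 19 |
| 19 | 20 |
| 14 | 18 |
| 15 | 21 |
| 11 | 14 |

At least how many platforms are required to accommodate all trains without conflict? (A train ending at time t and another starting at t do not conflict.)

3

starts: [0, 4, 4, 5, 9, 11, 11, 14, 15, 17, 18, 19, 19]
ends:   [1, 5, 6, 9, 10, 12, 14, 18, 19, 19, 20, 21, 21]
s0→1 e1→0 s4→1 s4→2 e5→1 s5→2 e6→1 e9→0 s9→1 e10→0 s11→1 s11→2 e12→1 e14→0 s14→1 s15→2 s17→3  — peak 3.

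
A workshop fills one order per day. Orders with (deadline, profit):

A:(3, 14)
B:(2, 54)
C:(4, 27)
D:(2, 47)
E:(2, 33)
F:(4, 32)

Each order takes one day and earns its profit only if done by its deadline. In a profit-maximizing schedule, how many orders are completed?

Profit order: B=54 D=47 E=33 F=32 C=27 A=14
Assign: B→slot 2, D→slot 1, E skipped, F→slot 4, C→slot 3, A skipped.
Slots: [1:D] [2:B] [3:C] [4:F]
4 of 6 scheduled.

4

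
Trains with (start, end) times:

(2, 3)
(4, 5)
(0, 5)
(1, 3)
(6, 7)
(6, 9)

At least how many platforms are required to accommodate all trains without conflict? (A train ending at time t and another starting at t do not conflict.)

Events (time:±→running): 0:+→1 1:+→2 2:+→3 … peak 3.

3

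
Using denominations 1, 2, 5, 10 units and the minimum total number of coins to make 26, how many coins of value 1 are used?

1

Greedy: take as many of the largest coin as possible, then repeat with the remainder.
26 − 2×10→6 − 1×5→1 − 1×1→0
Count of 1: 1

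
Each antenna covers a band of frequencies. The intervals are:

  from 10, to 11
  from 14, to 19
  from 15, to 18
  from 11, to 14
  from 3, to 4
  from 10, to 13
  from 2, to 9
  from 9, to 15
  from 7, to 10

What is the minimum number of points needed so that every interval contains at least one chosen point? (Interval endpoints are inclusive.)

4

Sort by right endpoint; whenever an interval is uncovered, place a point at its right end.
By right end: [3,4]  [2,9]  [7,10]  [10,11]  [10,13]  [11,14]  [9,15]  [15,18]  [14,19]
[3,4] uncovered → point at 4; [7,10] uncovered → point at 10; [11,14] uncovered → point at 14; [15,18] uncovered → point at 18.
Points: 4, 10, 14, 18 (4 total).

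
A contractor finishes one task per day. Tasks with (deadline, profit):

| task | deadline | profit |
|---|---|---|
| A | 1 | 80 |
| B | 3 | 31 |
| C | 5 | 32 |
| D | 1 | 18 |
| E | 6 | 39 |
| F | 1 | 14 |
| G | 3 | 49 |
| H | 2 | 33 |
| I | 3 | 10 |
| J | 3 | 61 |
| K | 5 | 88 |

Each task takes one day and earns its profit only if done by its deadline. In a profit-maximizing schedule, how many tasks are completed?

Sort by profit descending; place each in the latest free slot ≤ its deadline.
Profit order: K=88 A=80 J=61 G=49 E=39 H=33 C=32 B=31 D=18 F=14 I=10
Assign: K→slot 5, A→slot 1, J→slot 3, G→slot 2, E→slot 6, H skipped, C→slot 4, B skipped, D skipped, F skipped, I skipped.
Slots: [1:A] [2:G] [3:J] [4:C] [5:K] [6:E]
6 of 11 scheduled.

6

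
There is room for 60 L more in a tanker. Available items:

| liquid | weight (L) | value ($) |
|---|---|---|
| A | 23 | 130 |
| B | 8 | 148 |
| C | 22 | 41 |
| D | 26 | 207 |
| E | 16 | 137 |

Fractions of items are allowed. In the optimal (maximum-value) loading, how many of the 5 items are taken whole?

Sort by value per unit weight and fill in that order.
Ratios (sorted): B 18.50, E 8.56, D 7.96, A 5.65, C 1.86
take B (8 @ 148); take E (16 @ 137); take D (26 @ 207); take 10/23 of A → 56.52. Capacity used 60/60.
3 item(s) taken whole; one partial (take 10/23 of A).

3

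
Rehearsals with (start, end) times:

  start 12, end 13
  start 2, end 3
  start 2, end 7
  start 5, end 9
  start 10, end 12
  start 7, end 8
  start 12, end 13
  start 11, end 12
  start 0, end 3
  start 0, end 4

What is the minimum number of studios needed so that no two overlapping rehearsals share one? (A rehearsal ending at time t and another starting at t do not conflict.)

Count concurrent intervals with a sweep; the peak is the room count.
Events (time:±→running): 0:+→1 0:+→2 2:+→3 2:+→4 … peak 4.

4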